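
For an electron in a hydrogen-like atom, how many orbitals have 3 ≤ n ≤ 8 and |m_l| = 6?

6

Treat each shell separately and count matching orbitals:
n=7 → 2; n=8 → 4.
Total orbitals: 2 + 4 = 6.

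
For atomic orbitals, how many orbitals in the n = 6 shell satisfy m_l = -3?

For n = 6, l ranges over 0 … 5.
Per l-value: l=3 → 1; l=4 → 1; l=5 → 1.
Total orbitals: 1 + 1 + 1 = 3.

3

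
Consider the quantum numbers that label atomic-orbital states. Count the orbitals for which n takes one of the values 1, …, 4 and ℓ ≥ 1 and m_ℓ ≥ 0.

For each n in the range, tally the orbitals obeying ℓ ≥ 1 and m_ℓ ≥ 0:
n=2 → 2; n=3 → 5; n=4 → 9.
Total orbitals: 2 + 5 + 9 = 16.

16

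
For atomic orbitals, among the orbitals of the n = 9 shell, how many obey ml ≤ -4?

15

Go through l = 0, …, 8 (the values permitted for n = 9).
Contributions: l=4 → 1; l=5 → 2; l=6 → 3; l=7 → 4; l=8 → 5.
Total orbitals: 1 + 2 + 3 + 4 + 5 = 15.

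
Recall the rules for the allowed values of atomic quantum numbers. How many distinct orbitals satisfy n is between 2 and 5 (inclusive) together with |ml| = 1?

Work shell by shell — for each n, count the (l, ml) pairs that satisfy |ml| = 1:
n=2 → 2; n=3 → 4; n=4 → 6; n=5 → 8.
Total orbitals: 2 + 4 + 6 + 8 = 20.

20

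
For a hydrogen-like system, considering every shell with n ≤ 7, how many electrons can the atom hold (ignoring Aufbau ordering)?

Total orbitals = 1² + 2² + 3² + 4² + 5² + 6² + 7² = 140. Doubling for spin gives 280 electrons.

280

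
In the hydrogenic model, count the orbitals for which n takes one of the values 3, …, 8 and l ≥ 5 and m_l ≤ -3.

22

For each n in the range, tally the orbitals obeying l ≥ 5 and m_l ≤ -3:
n=6 → 3; n=7 → 7; n=8 → 12.
Total orbitals: 3 + 7 + 12 = 22.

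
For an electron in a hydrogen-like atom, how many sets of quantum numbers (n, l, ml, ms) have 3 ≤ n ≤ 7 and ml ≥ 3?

Per-shell orbital counts meeting the constraint:
n=4 → 1; n=5 → 3; n=6 → 6; n=7 → 10.
Orbitals: 1 + 3 + 6 + 10 = 20. Including both spin states (ms = ±1/2) gives 2 × 20 = 40 states.

40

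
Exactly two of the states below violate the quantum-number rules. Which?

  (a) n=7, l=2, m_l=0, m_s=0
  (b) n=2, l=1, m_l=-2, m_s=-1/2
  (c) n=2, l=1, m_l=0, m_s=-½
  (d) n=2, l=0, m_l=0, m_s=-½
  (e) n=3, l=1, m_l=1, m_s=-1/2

(a) has m_s = 0, but an electron's spin must be ±1/2.
(b) has |m_l| = 2 > l = 1, violating −l ≤ m_l ≤ l.
The remaining sets (c), (d), (e) satisfy all four rules.

(a) and (b)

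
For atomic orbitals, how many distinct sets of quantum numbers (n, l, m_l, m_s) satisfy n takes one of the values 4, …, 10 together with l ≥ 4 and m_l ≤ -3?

Per-shell orbital counts meeting the constraint:
n=5 → 2; n=6 → 5; n=7 → 9; n=8 → 14; n=9 → 20; n=10 → 27.
Orbitals: 2 + 5 + 9 + 14 + 20 + 27 = 77. Including both spin states (m_s = ±1/2) gives 2 × 77 = 154 states.

154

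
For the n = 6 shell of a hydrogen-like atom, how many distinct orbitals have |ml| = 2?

Orbitals with |ml| = 2, by l: l=2 → 2; l=3 → 2; l=4 → 2; l=5 → 2.
Total orbitals: 2 + 2 + 2 + 2 = 8.

8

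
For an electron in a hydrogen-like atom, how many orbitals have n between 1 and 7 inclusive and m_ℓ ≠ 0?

Count contributing orbitals for each principal shell:
n=2 → 2; n=3 → 6; n=4 → 12; n=5 → 20; n=6 → 30; n=7 → 42.
Total orbitals: 2 + 6 + 12 + 20 + 30 + 42 = 112.

112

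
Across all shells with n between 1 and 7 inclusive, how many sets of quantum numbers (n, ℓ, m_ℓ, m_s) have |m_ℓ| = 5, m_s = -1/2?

6

For each n in the range, tally the orbitals obeying |m_ℓ| = 5:
n=6 → 2; n=7 → 4.
Orbitals: 2 + 4 = 6. With m_s fixed to -1/2 there is one state per orbital, so 6 states.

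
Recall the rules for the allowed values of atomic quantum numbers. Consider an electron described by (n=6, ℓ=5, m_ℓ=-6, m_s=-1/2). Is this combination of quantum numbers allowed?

The magnetic quantum number must satisfy −ℓ ≤ m_ℓ ≤ ℓ. With ℓ = 5, m_ℓ can only be -5, -4, -3, -2, -1, 0, 1, 2, 3, 4, 5, so m_ℓ = -6 is forbidden.

Invalid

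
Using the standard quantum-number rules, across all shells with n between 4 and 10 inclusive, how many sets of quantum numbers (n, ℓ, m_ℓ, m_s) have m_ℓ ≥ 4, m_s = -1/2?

Work shell by shell — for each n, count the (ℓ, m_ℓ) pairs that satisfy m_ℓ ≥ 4:
n=5 → 1; n=6 → 3; n=7 → 6; n=8 → 10; n=9 → 15; n=10 → 21.
Orbitals: 1 + 3 + 6 + 10 + 15 + 21 = 56. With m_s fixed to -1/2 there is one state per orbital, so 56 states.

56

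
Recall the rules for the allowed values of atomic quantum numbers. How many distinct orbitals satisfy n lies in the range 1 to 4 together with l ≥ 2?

Work shell by shell — for each n, count the (l, m_l) pairs that satisfy l ≥ 2:
n=3 → 5; n=4 → 12.
Total orbitals: 5 + 12 = 17.

17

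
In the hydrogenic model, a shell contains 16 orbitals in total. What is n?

n² = 16 ⇒ n = 4.

n = 4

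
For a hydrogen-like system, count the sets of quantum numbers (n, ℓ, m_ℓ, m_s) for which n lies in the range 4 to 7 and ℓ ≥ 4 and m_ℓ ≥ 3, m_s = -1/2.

Per-shell orbital counts meeting the constraint:
n=5 → 2; n=6 → 5; n=7 → 9.
Orbitals: 2 + 5 + 9 = 16. With m_s fixed to -1/2 there is one state per orbital, so 16 states.

16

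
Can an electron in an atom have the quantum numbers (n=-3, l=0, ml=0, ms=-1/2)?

No

The principal quantum number must be a positive integer (n ≥ 1), but here n = -3.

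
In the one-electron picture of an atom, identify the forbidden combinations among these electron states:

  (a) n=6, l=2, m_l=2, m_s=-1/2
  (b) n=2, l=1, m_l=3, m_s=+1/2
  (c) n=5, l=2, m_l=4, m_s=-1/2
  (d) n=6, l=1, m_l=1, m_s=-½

(b) has |m_l| = 3 > l = 1, violating −l ≤ m_l ≤ l.
(c) has |m_l| = 4 > l = 2, violating −l ≤ m_l ≤ l.
The remaining sets (a), (d) satisfy all four rules.

(b) and (c)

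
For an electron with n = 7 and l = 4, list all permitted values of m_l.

-4, -3, -2, -1, 0, 1, 2, 3, 4

m_l takes every integer from −l to +l. With l = 4 that gives the 9 values -4, -3, -2, -1, 0, 1, 2, 3, 4.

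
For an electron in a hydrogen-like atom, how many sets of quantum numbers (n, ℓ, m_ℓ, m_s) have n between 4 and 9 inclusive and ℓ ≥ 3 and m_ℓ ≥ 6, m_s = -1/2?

Count contributing orbitals for each principal shell:
n=7 → 1; n=8 → 3; n=9 → 6.
Orbitals: 1 + 3 + 6 = 10. With m_s fixed to -1/2 there is one state per orbital, so 10 states.

10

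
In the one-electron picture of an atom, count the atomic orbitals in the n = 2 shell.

4

The n = 2 shell contains n² = 2² = 4 orbitals.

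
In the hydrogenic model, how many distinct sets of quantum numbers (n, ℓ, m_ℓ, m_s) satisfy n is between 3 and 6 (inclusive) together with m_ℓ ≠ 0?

Per-shell orbital counts meeting the constraint:
n=3 → 6; n=4 → 12; n=5 → 20; n=6 → 30.
Orbitals: 6 + 12 + 20 + 30 = 68. Including both spin states (m_s = ±1/2) gives 2 × 68 = 136 states.

136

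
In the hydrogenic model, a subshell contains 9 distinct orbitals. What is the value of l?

l = 4 (g)

2l+1 = 9 gives l = 4.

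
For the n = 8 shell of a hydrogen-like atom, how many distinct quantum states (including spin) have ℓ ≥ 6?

With n = 8 the allowed ℓ are 0, 1, …, 7.
Contributions: ℓ=6 → 13; ℓ=7 → 15.
Orbitals: 13 + 15 = 28. Each orbital carries two spin states, so 28 × 2 = 56 states.

56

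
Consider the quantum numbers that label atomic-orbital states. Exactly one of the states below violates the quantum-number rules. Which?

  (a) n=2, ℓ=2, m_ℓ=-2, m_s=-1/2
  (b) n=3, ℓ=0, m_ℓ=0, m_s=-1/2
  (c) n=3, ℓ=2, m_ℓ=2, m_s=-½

(a)

(a) has ℓ = 2 ≥ n = 2, violating 0 ≤ ℓ ≤ n−1.
The remaining sets (b), (c) satisfy all four rules.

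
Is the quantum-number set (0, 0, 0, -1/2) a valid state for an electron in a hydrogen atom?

Not allowed

The principal quantum number must be a positive integer (n ≥ 1), but here n = 0.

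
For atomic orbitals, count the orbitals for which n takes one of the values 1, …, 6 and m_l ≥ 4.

4

Count contributing orbitals for each principal shell:
n=5 → 1; n=6 → 3.
Total orbitals: 1 + 3 = 4.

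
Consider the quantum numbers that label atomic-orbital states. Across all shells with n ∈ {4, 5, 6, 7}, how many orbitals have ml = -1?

18

Count contributing orbitals for each principal shell:
n=4 → 3; n=5 → 4; n=6 → 5; n=7 → 6.
Total orbitals: 3 + 4 + 5 + 6 = 18.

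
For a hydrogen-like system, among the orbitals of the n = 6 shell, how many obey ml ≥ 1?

15

With n = 6 the allowed l are 0, 1, …, 5.
Orbitals with ml ≥ 1, by l: l=1 → 1; l=2 → 2; l=3 → 3; l=4 → 4; l=5 → 5.
Total orbitals: 1 + 2 + 3 + 4 + 5 = 15.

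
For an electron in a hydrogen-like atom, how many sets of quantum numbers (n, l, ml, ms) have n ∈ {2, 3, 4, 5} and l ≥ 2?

76

Treat each shell separately and count matching orbitals:
n=3 → 5; n=4 → 12; n=5 → 21.
Orbitals: 5 + 12 + 21 = 38. Including both spin states (ms = ±1/2) gives 2 × 38 = 76 states.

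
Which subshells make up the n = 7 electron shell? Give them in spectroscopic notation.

For n = 7, l runs from 0 to 6. In spectroscopic notation l = 0,1,2,… ↔ s,p,d,f,g,h,i, so the subshells are 7s, 7p, 7d, 7f, 7g, 7h, 7i.

7s, 7p, 7d, 7f, 7g, 7h, 7i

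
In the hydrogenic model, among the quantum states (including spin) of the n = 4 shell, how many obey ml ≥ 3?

2

Orbitals with ml ≥ 3, by l: l=3 → 1.
Orbitals: 1. Each orbital carries two spin states, so 1 × 2 = 2 states.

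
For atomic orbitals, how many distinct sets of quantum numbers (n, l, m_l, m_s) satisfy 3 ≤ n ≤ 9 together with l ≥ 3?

434

Count contributing orbitals for each principal shell:
n=4 → 7; n=5 → 16; n=6 → 27; n=7 → 40; n=8 → 55; n=9 → 72.
Orbitals: 7 + 16 + 27 + 40 + 55 + 72 = 217. Including both spin states (m_s = ±1/2) gives 2 × 217 = 434 states.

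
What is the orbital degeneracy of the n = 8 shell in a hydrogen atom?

The n = 8 shell contains n² = 8² = 64 orbitals.

64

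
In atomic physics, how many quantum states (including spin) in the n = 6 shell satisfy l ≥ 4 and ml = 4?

4

Go through l = 0, …, 5 (the values permitted for n = 6).
The (l, ml) pairs meeting l ≥ 4 and ml = 4 give: l=4 → 1; l=5 → 1.
Orbitals: 1 + 1 = 2. Each orbital carries two spin states, so 2 × 2 = 4 states.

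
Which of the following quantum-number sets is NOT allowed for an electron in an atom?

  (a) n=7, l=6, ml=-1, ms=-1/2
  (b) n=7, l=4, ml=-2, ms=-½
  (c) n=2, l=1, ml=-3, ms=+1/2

(c)

(c) has |ml| = 3 > l = 1, violating −l ≤ ml ≤ l.
The remaining sets (a), (b) satisfy all four rules.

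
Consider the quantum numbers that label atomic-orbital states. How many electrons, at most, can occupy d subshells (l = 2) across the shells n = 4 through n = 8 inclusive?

50

A d subshell (l = 2) exists for every n ≥ 3, so shells n = 4, 5, 6, 7, 8 each contribute one — 5 subshells.
Since each d subshell holds 2(2·2+1) = 10 electrons, the total is 5 × 10 = 50.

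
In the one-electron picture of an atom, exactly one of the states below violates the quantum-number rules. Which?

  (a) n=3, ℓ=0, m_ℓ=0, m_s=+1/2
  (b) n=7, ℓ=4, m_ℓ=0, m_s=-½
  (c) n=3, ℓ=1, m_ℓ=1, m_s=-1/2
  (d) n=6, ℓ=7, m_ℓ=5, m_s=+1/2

(d) has ℓ = 7 ≥ n = 6, violating 0 ≤ ℓ ≤ n−1.
The remaining sets (a), (b), (c) satisfy all four rules.

(d)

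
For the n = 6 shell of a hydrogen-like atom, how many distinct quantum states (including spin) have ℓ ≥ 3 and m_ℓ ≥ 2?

18

Go through ℓ = 0, …, 5 (the values permitted for n = 6).
The (ℓ, m_ℓ) pairs meeting ℓ ≥ 3 and m_ℓ ≥ 2 give: ℓ=3 → 2; ℓ=4 → 3; ℓ=5 → 4.
Orbitals: 2 + 3 + 4 = 9. Each orbital carries two spin states, so 9 × 2 = 18 states.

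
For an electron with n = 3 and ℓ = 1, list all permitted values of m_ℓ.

-1, 0, 1

m_ℓ takes every integer from −ℓ to +ℓ. With ℓ = 1 that gives the 3 values -1, 0, 1.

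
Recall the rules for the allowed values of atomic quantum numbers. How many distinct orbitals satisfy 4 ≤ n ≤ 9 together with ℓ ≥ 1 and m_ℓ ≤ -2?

For each n in the range, tally the orbitals obeying ℓ ≥ 1 and m_ℓ ≤ -2:
n=4 → 3; n=5 → 6; n=6 → 10; n=7 → 15; n=8 → 21; n=9 → 28.
Total orbitals: 3 + 6 + 10 + 15 + 21 + 28 = 83.

83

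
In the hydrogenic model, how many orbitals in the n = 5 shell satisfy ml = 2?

With n = 5 the allowed l are 0, 1, …, 4.
Per l-value: l=2 → 1; l=3 → 1; l=4 → 1.
Total orbitals: 1 + 1 + 1 = 3.

3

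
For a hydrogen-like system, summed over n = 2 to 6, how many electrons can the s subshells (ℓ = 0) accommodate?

10

An s subshell (ℓ = 0) exists for every n ≥ 1, so shells n = 2, 3, 4, 5, 6 each contribute one — 5 subshells.
Since each s subshell holds 2(2·0+1) = 2 electrons, the total is 5 × 2 = 10.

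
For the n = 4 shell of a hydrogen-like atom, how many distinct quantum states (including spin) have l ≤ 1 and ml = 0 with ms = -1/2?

Contributions: l=0 → 1; l=1 → 1.
Orbitals: 1 + 1 = 2. With ms fixed to a single value there is one state per orbital, giving 2 states.

2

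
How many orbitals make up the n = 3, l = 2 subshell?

A subshell has 2l+1 orbitals; with l = 2, that's 5.

5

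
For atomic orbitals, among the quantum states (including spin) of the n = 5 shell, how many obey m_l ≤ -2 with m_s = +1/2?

6

Go through l = 0, …, 4 (the values permitted for n = 5).
Orbitals with m_l ≤ -2, by l: l=2 → 1; l=3 → 2; l=4 → 3.
Orbitals: 1 + 2 + 3 = 6. With m_s fixed to a single value there is one state per orbital, giving 6 states.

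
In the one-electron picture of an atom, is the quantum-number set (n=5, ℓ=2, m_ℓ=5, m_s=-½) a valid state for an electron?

Invalid

The magnetic quantum number must satisfy −ℓ ≤ m_ℓ ≤ ℓ. With ℓ = 2, m_ℓ can only be -2, -1, 0, 1, 2, so m_ℓ = 5 is forbidden.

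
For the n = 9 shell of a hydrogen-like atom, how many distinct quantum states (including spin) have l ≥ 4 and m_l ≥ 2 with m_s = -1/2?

Go through l = 0, …, 8 (the values permitted for n = 9).
Contributions: l=4 → 3; l=5 → 4; l=6 → 5; l=7 → 6; l=8 → 7.
Orbitals: 3 + 4 + 5 + 6 + 7 = 25. With m_s fixed to a single value there is one state per orbital, giving 25 states.

25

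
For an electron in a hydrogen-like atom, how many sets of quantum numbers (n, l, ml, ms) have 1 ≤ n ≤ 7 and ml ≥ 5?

Count contributing orbitals for each principal shell:
n=6 → 1; n=7 → 3.
Orbitals: 1 + 3 = 4. Including both spin states (ms = ±1/2) gives 2 × 4 = 8 states.

8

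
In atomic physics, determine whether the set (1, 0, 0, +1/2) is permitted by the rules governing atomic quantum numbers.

n = 1 is a positive integer. l = 0 satisfies 0 ≤ l ≤ n−1 = 0. m_l = 0 lies in the range −l … +l (here 0). m_s = +1/2 is one of ±1/2.
All four constraints are satisfied.

Yes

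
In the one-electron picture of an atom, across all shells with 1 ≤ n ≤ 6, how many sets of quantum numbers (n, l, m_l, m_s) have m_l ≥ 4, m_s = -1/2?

4

Per-shell orbital counts meeting the constraint:
n=5 → 1; n=6 → 3.
Orbitals: 1 + 3 = 4. With m_s fixed to -1/2 there is one state per orbital, so 4 states.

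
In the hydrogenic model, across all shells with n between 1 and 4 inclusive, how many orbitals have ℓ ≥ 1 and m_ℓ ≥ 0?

16

Per-shell orbital counts meeting the constraint:
n=2 → 2; n=3 → 5; n=4 → 9.
Total orbitals: 2 + 5 + 9 = 16.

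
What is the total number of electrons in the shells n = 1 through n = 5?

Shell n has n² orbitals: 1²=1 + 2²=4 + 3²=9 + 4²=16 + 5²=25 = 55 orbitals.
Two spin states per orbital: 2 × 55 = 110 electrons.

110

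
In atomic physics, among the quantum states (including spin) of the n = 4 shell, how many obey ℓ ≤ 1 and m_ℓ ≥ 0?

6

The n = 4 shell has ℓ = 0 through 3; check each.
Per ℓ-value: ℓ=0 → 1; ℓ=1 → 2.
Orbitals: 1 + 2 = 3. Each orbital carries two spin states, so 3 × 2 = 6 states.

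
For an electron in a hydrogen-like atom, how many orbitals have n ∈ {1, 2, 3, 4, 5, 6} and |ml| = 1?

30

Go shell by shell, enumerating (l, ml) with |ml| = 1:
n=2 → 2; n=3 → 4; n=4 → 6; n=5 → 8; n=6 → 10.
Total orbitals: 2 + 4 + 6 + 8 + 10 = 30.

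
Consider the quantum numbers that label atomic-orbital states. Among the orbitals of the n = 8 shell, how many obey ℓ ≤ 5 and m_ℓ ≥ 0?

With n = 8 the allowed ℓ are 0, 1, …, 7.
Contributions: ℓ=0 → 1; ℓ=1 → 2; ℓ=2 → 3; ℓ=3 → 4; ℓ=4 → 5; ℓ=5 → 6.
Total orbitals: 1 + 2 + 3 + 4 + 5 + 6 = 21.

21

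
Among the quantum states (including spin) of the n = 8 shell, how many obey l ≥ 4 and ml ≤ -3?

For n = 8, l ranges over 0 … 7.
Per l-value: l=4 → 2; l=5 → 3; l=6 → 4; l=7 → 5.
Orbitals: 2 + 3 + 4 + 5 = 14. Each orbital carries two spin states, so 14 × 2 = 28 states.

28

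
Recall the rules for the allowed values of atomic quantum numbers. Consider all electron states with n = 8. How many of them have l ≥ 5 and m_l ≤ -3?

The (l, m_l) pairs meeting l ≥ 5 and m_l ≤ -3 give: l=5 → 3; l=6 → 4; l=7 → 5.
Orbitals: 3 + 4 + 5 = 12. Each orbital carries two spin states, so 12 × 2 = 24 states.

24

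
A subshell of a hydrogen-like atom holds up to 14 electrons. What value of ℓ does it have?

2(2ℓ+1) = 14 ⇒ 2ℓ+1 = 7 ⇒ ℓ = 3.

ℓ = 3 (f)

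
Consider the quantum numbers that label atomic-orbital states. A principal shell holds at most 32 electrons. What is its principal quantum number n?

n = 4

2n² = 32 ⇒ n² = 16 ⇒ n = 4.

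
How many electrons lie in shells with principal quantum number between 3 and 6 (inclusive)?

172

Shell n has n² orbitals: 3²=9 + 4²=16 + 5²=25 + 6²=36 = 86 orbitals.
Two spin states per orbital: 2 × 86 = 172 electrons.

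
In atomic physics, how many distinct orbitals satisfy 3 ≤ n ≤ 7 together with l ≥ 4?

Work shell by shell — for each n, count the (l, m_l) pairs that satisfy l ≥ 4:
n=5 → 9; n=6 → 20; n=7 → 33.
Total orbitals: 9 + 20 + 33 = 62.

62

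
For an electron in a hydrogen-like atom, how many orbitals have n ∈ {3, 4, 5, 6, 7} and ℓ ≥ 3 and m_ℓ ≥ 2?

Go shell by shell, enumerating (ℓ, m_ℓ) with ℓ ≥ 3 and m_ℓ ≥ 2:
n=4 → 2; n=5 → 5; n=6 → 9; n=7 → 14.
Total orbitals: 2 + 5 + 9 + 14 = 30.

30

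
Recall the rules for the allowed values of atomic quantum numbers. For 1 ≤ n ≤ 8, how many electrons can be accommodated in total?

408

Total orbitals = 1² + 2² + 3² + 4² + 5² + 6² + 7² + 8² = 204. Doubling for spin gives 408 electrons.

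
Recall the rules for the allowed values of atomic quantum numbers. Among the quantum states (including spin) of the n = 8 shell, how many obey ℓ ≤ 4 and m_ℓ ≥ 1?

20

For n = 8, ℓ ranges over 0 … 7.
The (ℓ, m_ℓ) pairs meeting ℓ ≤ 4 and m_ℓ ≥ 1 give: ℓ=1 → 1; ℓ=2 → 2; ℓ=3 → 3; ℓ=4 → 4.
Orbitals: 1 + 2 + 3 + 4 = 10. Each orbital carries two spin states, so 10 × 2 = 20 states.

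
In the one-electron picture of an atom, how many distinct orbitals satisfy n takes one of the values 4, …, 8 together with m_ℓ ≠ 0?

160

Work shell by shell — for each n, count the (ℓ, m_ℓ) pairs that satisfy m_ℓ ≠ 0:
n=4 → 12; n=5 → 20; n=6 → 30; n=7 → 42; n=8 → 56.
Total orbitals: 12 + 20 + 30 + 42 + 56 = 160.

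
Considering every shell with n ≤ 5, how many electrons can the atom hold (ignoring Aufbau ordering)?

110

Total orbitals = 1² + 2² + 3² + 4² + 5² = 55. Doubling for spin gives 110 electrons.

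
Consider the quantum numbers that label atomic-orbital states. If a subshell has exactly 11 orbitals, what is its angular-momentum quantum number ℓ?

ℓ = 5

2ℓ+1 = 11 gives ℓ = 5.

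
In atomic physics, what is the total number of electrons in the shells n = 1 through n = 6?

Shell n has n² orbitals: 1²=1 + 2²=4 + 3²=9 + 4²=16 + 5²=25 + 6²=36 = 91 orbitals.
Two spin states per orbital: 2 × 91 = 182 electrons.

182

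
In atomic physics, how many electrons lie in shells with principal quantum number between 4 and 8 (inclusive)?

Shell n has n² orbitals: 4²=16 + 5²=25 + 6²=36 + 7²=49 + 8²=64 = 190 orbitals.
Two spin states per orbital: 2 × 190 = 380 electrons.

380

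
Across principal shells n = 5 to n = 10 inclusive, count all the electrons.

Shell n has n² orbitals: 5²=25 + 6²=36 + 7²=49 + 8²=64 + 9²=81 + 10²=100 = 355 orbitals.
Two spin states per orbital: 2 × 355 = 710 electrons.

710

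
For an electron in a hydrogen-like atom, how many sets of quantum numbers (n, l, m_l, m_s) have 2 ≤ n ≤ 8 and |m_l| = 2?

84

Treat each shell separately and count matching orbitals:
n=3 → 2; n=4 → 4; n=5 → 6; n=6 → 8; n=7 → 10; n=8 → 12.
Orbitals: 2 + 4 + 6 + 8 + 10 + 12 = 42. Including both spin states (m_s = ±1/2) gives 2 × 42 = 84 states.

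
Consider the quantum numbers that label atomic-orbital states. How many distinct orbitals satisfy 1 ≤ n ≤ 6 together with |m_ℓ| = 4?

6

Treat each shell separately and count matching orbitals:
n=5 → 2; n=6 → 4.
Total orbitals: 2 + 4 = 6.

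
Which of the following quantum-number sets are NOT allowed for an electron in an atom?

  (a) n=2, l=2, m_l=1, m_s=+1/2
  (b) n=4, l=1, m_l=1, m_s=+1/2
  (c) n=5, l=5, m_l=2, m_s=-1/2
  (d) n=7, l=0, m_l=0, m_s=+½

(a) and (c)

(a) has l = 2 ≥ n = 2, violating 0 ≤ l ≤ n−1.
(c) has l = 5 ≥ n = 5, violating 0 ≤ l ≤ n−1.
The remaining sets (b), (d) satisfy all four rules.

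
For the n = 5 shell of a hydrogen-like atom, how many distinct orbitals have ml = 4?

1

With n = 5 the allowed l are 0, 1, …, 4.
Orbitals with ml = 4, by l: l=4 → 1.
Total orbitals: 1.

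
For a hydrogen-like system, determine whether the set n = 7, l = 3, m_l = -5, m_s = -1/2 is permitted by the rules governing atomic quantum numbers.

Invalid

The magnetic quantum number must satisfy −l ≤ m_l ≤ l. With l = 3, m_l can only be -3, -2, -1, 0, 1, 2, 3, so m_l = -5 is forbidden.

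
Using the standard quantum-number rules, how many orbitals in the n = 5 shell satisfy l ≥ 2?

Go through l = 0, …, 4 (the values permitted for n = 5).
Orbitals with l ≥ 2, by l: l=2 → 5; l=3 → 7; l=4 → 9.
Total orbitals: 5 + 7 + 9 = 21.

21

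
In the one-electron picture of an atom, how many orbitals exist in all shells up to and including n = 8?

Total orbitals = 1² + 2² + 3² + 4² + 5² + 6² + 7² + 8² = 204.

204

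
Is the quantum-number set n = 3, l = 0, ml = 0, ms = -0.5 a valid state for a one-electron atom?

Allowed

n = 3 is a positive integer. l = 0 satisfies 0 ≤ l ≤ n−1 = 2. ml = 0 lies in the range −l … +l (here 0). ms = -1/2 is one of ±1/2.
All four constraints are satisfied.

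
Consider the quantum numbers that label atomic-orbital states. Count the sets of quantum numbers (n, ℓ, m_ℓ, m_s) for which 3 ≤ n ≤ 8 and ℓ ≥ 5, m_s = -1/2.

Count contributing orbitals for each principal shell:
n=6 → 11; n=7 → 24; n=8 → 39.
Orbitals: 11 + 24 + 39 = 74. With m_s fixed to -1/2 there is one state per orbital, so 74 states.

74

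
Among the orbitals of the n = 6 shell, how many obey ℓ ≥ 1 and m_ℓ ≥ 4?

3

With n = 6 the allowed ℓ are 0, 1, …, 5.
The (ℓ, m_ℓ) pairs meeting ℓ ≥ 1 and m_ℓ ≥ 4 give: ℓ=4 → 1; ℓ=5 → 2.
Total orbitals: 1 + 2 = 3.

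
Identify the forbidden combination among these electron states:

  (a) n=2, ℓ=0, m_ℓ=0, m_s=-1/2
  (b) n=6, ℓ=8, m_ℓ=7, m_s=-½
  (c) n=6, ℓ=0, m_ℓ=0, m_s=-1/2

(b) has ℓ = 8 ≥ n = 6, violating 0 ≤ ℓ ≤ n−1.
The remaining sets (a), (c) satisfy all four rules.

(b)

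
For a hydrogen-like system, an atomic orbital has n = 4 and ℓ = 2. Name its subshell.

ℓ = 2 corresponds to the letter 'd', so the subshell is 4d.

4d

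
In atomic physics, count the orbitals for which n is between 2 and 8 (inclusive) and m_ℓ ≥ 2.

Work shell by shell — for each n, count the (ℓ, m_ℓ) pairs that satisfy m_ℓ ≥ 2:
n=3 → 1; n=4 → 3; n=5 → 6; n=6 → 10; n=7 → 15; n=8 → 21.
Total orbitals: 1 + 3 + 6 + 10 + 15 + 21 = 56.

56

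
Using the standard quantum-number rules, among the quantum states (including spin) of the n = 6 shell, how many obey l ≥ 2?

64

Go through l = 0, …, 5 (the values permitted for n = 6).
Per l-value: l=2 → 5; l=3 → 7; l=4 → 9; l=5 → 11.
Orbitals: 5 + 7 + 9 + 11 = 32. Each orbital carries two spin states, so 32 × 2 = 64 states.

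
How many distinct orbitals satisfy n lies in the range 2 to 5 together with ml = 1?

Per-shell orbital counts meeting the constraint:
n=2 → 1; n=3 → 2; n=4 → 3; n=5 → 4.
Total orbitals: 1 + 2 + 3 + 4 = 10.

10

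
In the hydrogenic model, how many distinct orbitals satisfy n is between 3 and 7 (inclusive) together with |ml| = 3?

20

For each n in the range, tally the orbitals obeying |ml| = 3:
n=4 → 2; n=5 → 4; n=6 → 6; n=7 → 8.
Total orbitals: 2 + 4 + 6 + 8 = 20.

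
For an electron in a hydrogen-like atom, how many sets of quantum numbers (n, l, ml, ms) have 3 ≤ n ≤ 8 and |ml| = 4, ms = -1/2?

20

Treat each shell separately and count matching orbitals:
n=5 → 2; n=6 → 4; n=7 → 6; n=8 → 8.
Orbitals: 2 + 4 + 6 + 8 = 20. With ms fixed to -1/2 there is one state per orbital, so 20 states.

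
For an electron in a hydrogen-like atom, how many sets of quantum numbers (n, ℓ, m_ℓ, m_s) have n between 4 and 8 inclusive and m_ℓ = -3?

30

Per-shell orbital counts meeting the constraint:
n=4 → 1; n=5 → 2; n=6 → 3; n=7 → 4; n=8 → 5.
Orbitals: 1 + 2 + 3 + 4 + 5 = 15. Including both spin states (m_s = ±1/2) gives 2 × 15 = 30 states.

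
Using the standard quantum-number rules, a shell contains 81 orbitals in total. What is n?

n = 9

n² = 81 ⇒ n = 9.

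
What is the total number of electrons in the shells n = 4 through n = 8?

Shell n has n² orbitals: 4²=16 + 5²=25 + 6²=36 + 7²=49 + 8²=64 = 190 orbitals.
Two spin states per orbital: 2 × 190 = 380 electrons.

380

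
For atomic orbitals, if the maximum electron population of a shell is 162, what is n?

n = 9

2n² = 162 ⇒ n² = 81 ⇒ n = 9.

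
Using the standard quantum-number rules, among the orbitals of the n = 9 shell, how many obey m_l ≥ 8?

1

The n = 9 shell has l = 0 through 8; check each.
Contributions: l=8 → 1.
Total orbitals: 1.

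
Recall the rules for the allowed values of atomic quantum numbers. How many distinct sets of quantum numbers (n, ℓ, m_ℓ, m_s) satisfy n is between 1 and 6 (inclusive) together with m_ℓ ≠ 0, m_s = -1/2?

Per-shell orbital counts meeting the constraint:
n=2 → 2; n=3 → 6; n=4 → 12; n=5 → 20; n=6 → 30.
Orbitals: 2 + 6 + 12 + 20 + 30 = 70. With m_s fixed to -1/2 there is one state per orbital, so 70 states.

70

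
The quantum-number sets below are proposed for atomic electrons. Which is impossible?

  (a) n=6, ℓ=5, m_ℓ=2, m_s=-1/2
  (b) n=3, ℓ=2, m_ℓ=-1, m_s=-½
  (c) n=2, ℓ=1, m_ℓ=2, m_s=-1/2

(c) has |m_ℓ| = 2 > ℓ = 1, violating −ℓ ≤ m_ℓ ≤ ℓ.
The remaining sets (a), (b) satisfy all four rules.

(c)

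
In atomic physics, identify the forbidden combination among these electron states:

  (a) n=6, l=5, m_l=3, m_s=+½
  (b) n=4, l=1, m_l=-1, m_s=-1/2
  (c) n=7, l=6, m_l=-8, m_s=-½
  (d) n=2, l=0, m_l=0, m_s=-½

(c)

(c) has |m_l| = 8 > l = 6, violating −l ≤ m_l ≤ l.
The remaining sets (a), (b), (d) satisfy all four rules.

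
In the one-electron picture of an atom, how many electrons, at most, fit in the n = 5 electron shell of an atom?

50

A shell holds 2n² electrons: 2 × 5² = 2 × 25 = 50.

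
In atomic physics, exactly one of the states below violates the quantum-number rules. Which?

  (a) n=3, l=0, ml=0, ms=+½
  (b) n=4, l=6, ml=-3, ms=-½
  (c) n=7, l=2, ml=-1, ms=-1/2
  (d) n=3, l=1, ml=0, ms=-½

(b) has l = 6 ≥ n = 4, violating 0 ≤ l ≤ n−1.
The remaining sets (a), (c), (d) satisfy all four rules.

(b)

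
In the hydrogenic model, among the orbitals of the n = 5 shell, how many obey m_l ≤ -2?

Orbitals with m_l ≤ -2, by l: l=2 → 1; l=3 → 2; l=4 → 3.
Total orbitals: 1 + 2 + 3 = 6.

6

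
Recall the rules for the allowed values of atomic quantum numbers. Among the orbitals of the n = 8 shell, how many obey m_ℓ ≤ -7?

1

For n = 8, ℓ ranges over 0 … 7.
Contributions: ℓ=7 → 1.
Total orbitals: 1.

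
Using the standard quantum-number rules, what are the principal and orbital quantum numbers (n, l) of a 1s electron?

n = 1, l = 0

The leading integer gives n = 1; the letter 's' means l = 0.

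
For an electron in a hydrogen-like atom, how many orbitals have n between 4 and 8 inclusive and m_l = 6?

Treat each shell separately and count matching orbitals:
n=7 → 1; n=8 → 2.
Total orbitals: 1 + 2 = 3.

3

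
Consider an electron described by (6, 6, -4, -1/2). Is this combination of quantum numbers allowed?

No

The orbital quantum number must satisfy 0 ≤ l ≤ n−1. With n = 6 the allowed l values are 0, 1, 2, 3, 4, 5, so l = 6 is out of range.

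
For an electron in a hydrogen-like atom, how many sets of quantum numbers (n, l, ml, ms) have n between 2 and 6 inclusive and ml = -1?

Work shell by shell — for each n, count the (l, ml) pairs that satisfy ml = -1:
n=2 → 1; n=3 → 2; n=4 → 3; n=5 → 4; n=6 → 5.
Orbitals: 1 + 2 + 3 + 4 + 5 = 15. Including both spin states (ms = ±1/2) gives 2 × 15 = 30 states.

30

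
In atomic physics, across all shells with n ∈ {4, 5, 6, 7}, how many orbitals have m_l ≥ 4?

10

Work shell by shell — for each n, count the (l, m_l) pairs that satisfy m_l ≥ 4:
n=5 → 1; n=6 → 3; n=7 → 6.
Total orbitals: 1 + 3 + 6 = 10.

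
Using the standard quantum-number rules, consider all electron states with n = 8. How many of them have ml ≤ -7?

2

The n = 8 shell has l = 0 through 7; check each.
Orbitals with ml ≤ -7, by l: l=7 → 1.
Orbitals: 1. Each orbital carries two spin states, so 1 × 2 = 2 states.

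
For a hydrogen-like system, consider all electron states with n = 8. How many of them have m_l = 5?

For n = 8, l ranges over 0 … 7.
Per l-value: l=5 → 1; l=6 → 1; l=7 → 1.
Orbitals: 1 + 1 + 1 = 3. Each orbital carries two spin states, so 3 × 2 = 6 states.

6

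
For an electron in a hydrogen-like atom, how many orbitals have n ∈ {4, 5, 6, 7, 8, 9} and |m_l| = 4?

30

Count contributing orbitals for each principal shell:
n=5 → 2; n=6 → 4; n=7 → 6; n=8 → 8; n=9 → 10.
Total orbitals: 2 + 4 + 6 + 8 + 10 = 30.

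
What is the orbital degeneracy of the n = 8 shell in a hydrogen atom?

64

The n = 8 shell contains n² = 8² = 64 orbitals.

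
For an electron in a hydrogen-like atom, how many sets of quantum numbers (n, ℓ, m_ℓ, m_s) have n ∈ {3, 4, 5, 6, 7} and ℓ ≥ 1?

Go shell by shell, enumerating (ℓ, m_ℓ) with ℓ ≥ 1:
n=3 → 8; n=4 → 15; n=5 → 24; n=6 → 35; n=7 → 48.
Orbitals: 8 + 15 + 24 + 35 + 48 = 130. Including both spin states (m_s = ±1/2) gives 2 × 130 = 260 states.

260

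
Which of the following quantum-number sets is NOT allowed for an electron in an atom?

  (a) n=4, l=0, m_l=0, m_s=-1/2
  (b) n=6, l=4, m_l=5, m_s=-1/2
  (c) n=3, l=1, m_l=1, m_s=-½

(b)

(b) has |m_l| = 5 > l = 4, violating −l ≤ m_l ≤ l.
The remaining sets (a), (c) satisfy all four rules.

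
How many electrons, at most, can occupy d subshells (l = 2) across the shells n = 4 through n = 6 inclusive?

A d subshell (l = 2) exists for every n ≥ 3, so shells n = 4, 5, 6 each contribute one — 3 subshells.
Since each d subshell holds 2(2·2+1) = 10 electrons, the total is 3 × 10 = 30.

30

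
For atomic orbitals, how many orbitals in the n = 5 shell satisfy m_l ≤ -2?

6

With n = 5 the allowed l are 0, 1, …, 4.
Contributions: l=2 → 1; l=3 → 2; l=4 → 3.
Total orbitals: 1 + 2 + 3 = 6.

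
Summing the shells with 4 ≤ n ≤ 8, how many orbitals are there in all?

190

Shell n has n² orbitals: 4²=16 + 5²=25 + 6²=36 + 7²=49 + 8²=64 = 190 orbitals.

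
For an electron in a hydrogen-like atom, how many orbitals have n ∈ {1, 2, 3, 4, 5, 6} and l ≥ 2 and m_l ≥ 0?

40

For each n in the range, tally the orbitals obeying l ≥ 2 and m_l ≥ 0:
n=3 → 3; n=4 → 7; n=5 → 12; n=6 → 18.
Total orbitals: 3 + 7 + 12 + 18 = 40.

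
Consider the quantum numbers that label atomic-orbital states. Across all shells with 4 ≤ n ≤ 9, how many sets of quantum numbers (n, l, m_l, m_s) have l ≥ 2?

494

Work shell by shell — for each n, count the (l, m_l) pairs that satisfy l ≥ 2:
n=4 → 12; n=5 → 21; n=6 → 32; n=7 → 45; n=8 → 60; n=9 → 77.
Orbitals: 12 + 21 + 32 + 45 + 60 + 77 = 247. Including both spin states (m_s = ±1/2) gives 2 × 247 = 494 states.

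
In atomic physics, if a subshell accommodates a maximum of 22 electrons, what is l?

l = 5

2(2l+1) = 22 ⇒ 2l+1 = 11 ⇒ l = 5.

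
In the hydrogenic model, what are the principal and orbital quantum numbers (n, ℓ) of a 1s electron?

The leading integer gives n = 1; the letter 's' means ℓ = 0.

n = 1, ℓ = 0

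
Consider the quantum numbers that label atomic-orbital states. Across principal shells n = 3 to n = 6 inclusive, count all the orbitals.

Shell n has n² orbitals: 3²=9 + 4²=16 + 5²=25 + 6²=36 = 86 orbitals.

86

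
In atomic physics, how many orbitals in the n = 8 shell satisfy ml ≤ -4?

10

The n = 8 shell has l = 0 through 7; check each.
Per l-value: l=4 → 1; l=5 → 2; l=6 → 3; l=7 → 4.
Total orbitals: 1 + 2 + 3 + 4 = 10.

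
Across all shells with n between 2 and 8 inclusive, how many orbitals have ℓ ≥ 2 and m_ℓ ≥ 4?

20

For each n in the range, tally the orbitals obeying ℓ ≥ 2 and m_ℓ ≥ 4:
n=5 → 1; n=6 → 3; n=7 → 6; n=8 → 10.
Total orbitals: 1 + 3 + 6 + 10 = 20.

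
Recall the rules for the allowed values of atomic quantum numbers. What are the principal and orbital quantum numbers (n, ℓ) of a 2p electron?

The leading integer gives n = 2; the letter 'p' means ℓ = 1.

n = 2, ℓ = 1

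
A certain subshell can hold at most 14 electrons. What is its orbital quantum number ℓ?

ℓ = 3 (f)

2(2ℓ+1) = 14 ⇒ 2ℓ+1 = 7 ⇒ ℓ = 3.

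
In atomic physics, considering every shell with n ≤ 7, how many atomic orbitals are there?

Total orbitals = 1² + 2² + 3² + 4² + 5² + 6² + 7² = 140.

140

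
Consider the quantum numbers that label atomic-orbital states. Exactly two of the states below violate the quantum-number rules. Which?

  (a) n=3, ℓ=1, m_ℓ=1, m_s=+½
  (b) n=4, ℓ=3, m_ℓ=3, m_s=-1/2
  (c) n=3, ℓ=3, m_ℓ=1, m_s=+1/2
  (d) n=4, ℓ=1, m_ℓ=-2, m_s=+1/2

(c) has ℓ = 3 ≥ n = 3, violating 0 ≤ ℓ ≤ n−1.
(d) has |m_ℓ| = 2 > ℓ = 1, violating −ℓ ≤ m_ℓ ≤ ℓ.
The remaining sets (a), (b) satisfy all four rules.

(c) and (d)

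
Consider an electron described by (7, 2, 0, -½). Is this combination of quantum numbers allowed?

Yes

n = 7 is a positive integer. l = 2 satisfies 0 ≤ l ≤ n−1 = 6. m_l = 0 lies in the range −l … +l (here −2 … 2). m_s = -1/2 is one of ±1/2.
All four constraints are satisfied.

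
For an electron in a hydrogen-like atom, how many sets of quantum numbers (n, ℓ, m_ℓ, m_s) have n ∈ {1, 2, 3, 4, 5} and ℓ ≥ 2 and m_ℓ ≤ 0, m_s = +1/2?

Per-shell orbital counts meeting the constraint:
n=3 → 3; n=4 → 7; n=5 → 12.
Orbitals: 3 + 7 + 12 = 22. With m_s fixed to +1/2 there is one state per orbital, so 22 states.

22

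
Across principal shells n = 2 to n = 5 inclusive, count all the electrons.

Shell n has n² orbitals: 2²=4 + 3²=9 + 4²=16 + 5²=25 = 54 orbitals.
Two spin states per orbital: 2 × 54 = 108 electrons.

108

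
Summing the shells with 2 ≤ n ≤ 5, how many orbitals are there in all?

54

Shell n has n² orbitals: 2²=4 + 3²=9 + 4²=16 + 5²=25 = 54 orbitals.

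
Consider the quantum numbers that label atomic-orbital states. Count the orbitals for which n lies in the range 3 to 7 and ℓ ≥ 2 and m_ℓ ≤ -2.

35

Per-shell orbital counts meeting the constraint:
n=3 → 1; n=4 → 3; n=5 → 6; n=6 → 10; n=7 → 15.
Total orbitals: 1 + 3 + 6 + 10 + 15 = 35.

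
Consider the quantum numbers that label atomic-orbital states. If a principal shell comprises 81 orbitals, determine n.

n² = 81 ⇒ n = 9.

n = 9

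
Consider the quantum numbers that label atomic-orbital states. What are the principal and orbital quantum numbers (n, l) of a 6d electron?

n = 6, l = 2

The leading integer gives n = 6; the letter 'd' means l = 2.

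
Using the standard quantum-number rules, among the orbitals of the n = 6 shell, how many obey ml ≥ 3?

For n = 6, l ranges over 0 … 5.
Contributions: l=3 → 1; l=4 → 2; l=5 → 3.
Total orbitals: 1 + 2 + 3 = 6.

6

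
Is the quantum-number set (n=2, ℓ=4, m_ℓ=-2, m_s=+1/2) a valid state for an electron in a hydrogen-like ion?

The orbital quantum number must satisfy 0 ≤ ℓ ≤ n−1. With n = 2 the allowed ℓ values are 0, 1, so ℓ = 4 is out of range.

No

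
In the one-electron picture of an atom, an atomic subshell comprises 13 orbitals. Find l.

l = 6

2l+1 = 13 gives l = 6.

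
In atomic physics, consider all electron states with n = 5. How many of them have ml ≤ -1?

20

With n = 5 the allowed l are 0, 1, …, 4.
Orbitals with ml ≤ -1, by l: l=1 → 1; l=2 → 2; l=3 → 3; l=4 → 4.
Orbitals: 1 + 2 + 3 + 4 = 10. Each orbital carries two spin states, so 10 × 2 = 20 states.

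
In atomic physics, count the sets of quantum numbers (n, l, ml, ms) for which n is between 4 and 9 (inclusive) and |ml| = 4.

60

Treat each shell separately and count matching orbitals:
n=5 → 2; n=6 → 4; n=7 → 6; n=8 → 8; n=9 → 10.
Orbitals: 2 + 4 + 6 + 8 + 10 = 30. Including both spin states (ms = ±1/2) gives 2 × 30 = 60 states.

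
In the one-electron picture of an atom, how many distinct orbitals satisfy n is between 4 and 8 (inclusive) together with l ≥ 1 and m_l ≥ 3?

35

Count contributing orbitals for each principal shell:
n=4 → 1; n=5 → 3; n=6 → 6; n=7 → 10; n=8 → 15.
Total orbitals: 1 + 3 + 6 + 10 + 15 = 35.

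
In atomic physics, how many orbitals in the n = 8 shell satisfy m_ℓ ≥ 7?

Contributions: ℓ=7 → 1.
Total orbitals: 1.

1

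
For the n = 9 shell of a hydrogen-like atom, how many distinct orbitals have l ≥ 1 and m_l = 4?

5

Go through l = 0, …, 8 (the values permitted for n = 9).
Orbitals with l ≥ 1 and m_l = 4, by l: l=4 → 1; l=5 → 1; l=6 → 1; l=7 → 1; l=8 → 1.
Total orbitals: 1 + 1 + 1 + 1 + 1 = 5.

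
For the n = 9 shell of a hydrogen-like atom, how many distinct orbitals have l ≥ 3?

72

For n = 9, l ranges over 0 … 8.
Per l-value: l=3 → 7; l=4 → 9; l=5 → 11; l=6 → 13; l=7 → 15; l=8 → 17.
Total orbitals: 7 + 9 + 11 + 13 + 15 + 17 = 72.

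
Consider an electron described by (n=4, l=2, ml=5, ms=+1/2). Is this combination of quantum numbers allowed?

The magnetic quantum number must satisfy −l ≤ ml ≤ l. With l = 2, ml can only be -2, -1, 0, 1, 2, so ml = 5 is forbidden.

Invalid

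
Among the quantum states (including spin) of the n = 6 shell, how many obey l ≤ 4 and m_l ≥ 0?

For n = 6, l ranges over 0 … 5.
Contributions: l=0 → 1; l=1 → 2; l=2 → 3; l=3 → 4; l=4 → 5.
Orbitals: 1 + 2 + 3 + 4 + 5 = 15. Each orbital carries two spin states, so 15 × 2 = 30 states.

30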